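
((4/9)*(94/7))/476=94/7497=0.01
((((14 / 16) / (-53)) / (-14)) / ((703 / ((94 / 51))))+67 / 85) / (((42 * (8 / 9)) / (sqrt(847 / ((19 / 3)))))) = 659039777 * sqrt(399) / 53915263360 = 0.24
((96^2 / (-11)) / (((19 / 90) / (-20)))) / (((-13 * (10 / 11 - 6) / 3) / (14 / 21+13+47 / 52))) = 1178323200 / 22477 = 52423.51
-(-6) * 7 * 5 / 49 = 30 / 7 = 4.29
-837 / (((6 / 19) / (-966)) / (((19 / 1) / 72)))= 675656.62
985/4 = 246.25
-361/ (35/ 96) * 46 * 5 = -1594176/ 7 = -227739.43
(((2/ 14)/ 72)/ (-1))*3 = -1/ 168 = -0.01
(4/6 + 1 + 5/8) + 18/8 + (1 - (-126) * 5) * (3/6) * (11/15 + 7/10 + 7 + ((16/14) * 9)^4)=1018212102391/288120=3533986.19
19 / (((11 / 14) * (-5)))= -266 / 55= -4.84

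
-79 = -79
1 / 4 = 0.25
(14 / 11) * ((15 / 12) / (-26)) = -35 / 572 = -0.06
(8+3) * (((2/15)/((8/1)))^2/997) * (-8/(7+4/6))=-0.00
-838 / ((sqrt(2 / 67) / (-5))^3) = 3509125 * sqrt(134) / 2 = 20310529.34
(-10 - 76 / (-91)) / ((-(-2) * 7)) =-417 / 637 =-0.65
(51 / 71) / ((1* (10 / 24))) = 612 / 355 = 1.72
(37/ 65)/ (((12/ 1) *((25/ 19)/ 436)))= 76627/ 4875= 15.72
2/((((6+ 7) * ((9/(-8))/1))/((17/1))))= -272/117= -2.32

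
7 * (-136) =-952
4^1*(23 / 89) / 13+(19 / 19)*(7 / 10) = 9019 / 11570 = 0.78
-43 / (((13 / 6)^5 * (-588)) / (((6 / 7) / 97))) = 0.00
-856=-856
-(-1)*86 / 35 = 86 / 35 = 2.46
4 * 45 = 180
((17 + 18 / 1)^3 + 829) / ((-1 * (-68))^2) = 5463 / 578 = 9.45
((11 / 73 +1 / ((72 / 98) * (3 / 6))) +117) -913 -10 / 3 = -1046549 / 1314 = -796.46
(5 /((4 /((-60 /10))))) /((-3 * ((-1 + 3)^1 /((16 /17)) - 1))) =20 /9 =2.22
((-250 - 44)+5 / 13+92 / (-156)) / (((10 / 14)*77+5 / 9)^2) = -154899 / 1625000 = -0.10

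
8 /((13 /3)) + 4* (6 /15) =224 /65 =3.45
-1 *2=-2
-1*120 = -120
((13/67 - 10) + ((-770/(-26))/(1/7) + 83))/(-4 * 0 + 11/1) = 244317/9581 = 25.50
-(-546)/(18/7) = 637/3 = 212.33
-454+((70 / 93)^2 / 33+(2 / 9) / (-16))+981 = 1203325559 / 2283336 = 527.00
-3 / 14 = -0.21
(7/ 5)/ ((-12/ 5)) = -7/ 12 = -0.58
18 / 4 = 9 / 2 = 4.50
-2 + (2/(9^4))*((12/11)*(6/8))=-16036/8019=-2.00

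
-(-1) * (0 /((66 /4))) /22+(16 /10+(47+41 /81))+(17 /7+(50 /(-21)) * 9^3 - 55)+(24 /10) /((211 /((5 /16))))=-4161395951 /2392740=-1739.18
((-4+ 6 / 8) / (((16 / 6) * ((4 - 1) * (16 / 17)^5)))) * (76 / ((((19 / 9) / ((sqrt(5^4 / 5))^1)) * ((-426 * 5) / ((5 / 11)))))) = 0.05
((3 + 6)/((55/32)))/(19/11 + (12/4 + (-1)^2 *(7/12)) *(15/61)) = 70272/35005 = 2.01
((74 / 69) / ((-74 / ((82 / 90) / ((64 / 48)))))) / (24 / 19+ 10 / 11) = -8569 / 1879560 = -0.00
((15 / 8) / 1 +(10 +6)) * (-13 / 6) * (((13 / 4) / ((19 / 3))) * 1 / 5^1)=-24167 / 6080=-3.97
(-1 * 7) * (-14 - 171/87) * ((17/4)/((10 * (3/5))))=55097/696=79.16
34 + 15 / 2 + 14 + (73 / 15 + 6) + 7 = 2201 / 30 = 73.37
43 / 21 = 2.05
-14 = -14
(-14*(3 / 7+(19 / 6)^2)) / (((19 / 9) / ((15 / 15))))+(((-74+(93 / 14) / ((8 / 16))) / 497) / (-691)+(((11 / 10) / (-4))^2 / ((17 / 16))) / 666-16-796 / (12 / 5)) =-21565231411211989 / 51714130570200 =-417.01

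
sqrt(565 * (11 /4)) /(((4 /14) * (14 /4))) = sqrt(6215) /2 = 39.42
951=951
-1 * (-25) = 25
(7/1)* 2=14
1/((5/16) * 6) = 8/15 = 0.53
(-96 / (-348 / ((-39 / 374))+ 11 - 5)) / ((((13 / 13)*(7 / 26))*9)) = -5408 / 456351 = -0.01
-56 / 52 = -1.08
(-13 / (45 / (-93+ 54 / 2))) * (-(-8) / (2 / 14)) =16016 / 15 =1067.73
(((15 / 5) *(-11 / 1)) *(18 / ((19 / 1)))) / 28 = -297 / 266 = -1.12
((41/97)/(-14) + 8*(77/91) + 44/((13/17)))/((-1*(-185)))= 226951/653198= 0.35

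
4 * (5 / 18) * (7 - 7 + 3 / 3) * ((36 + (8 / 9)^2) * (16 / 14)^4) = 122060800 / 1750329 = 69.74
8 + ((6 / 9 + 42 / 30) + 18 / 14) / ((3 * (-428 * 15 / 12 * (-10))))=8.00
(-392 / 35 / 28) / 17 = -2 / 85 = -0.02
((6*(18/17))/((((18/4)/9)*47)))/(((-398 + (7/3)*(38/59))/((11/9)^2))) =-118/115855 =-0.00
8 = 8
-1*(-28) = 28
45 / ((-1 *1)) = -45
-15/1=-15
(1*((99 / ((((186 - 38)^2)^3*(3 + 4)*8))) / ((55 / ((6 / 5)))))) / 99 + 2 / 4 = 40460479179366403 / 80920958358732800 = 0.50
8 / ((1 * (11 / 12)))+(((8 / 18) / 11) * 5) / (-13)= 8.71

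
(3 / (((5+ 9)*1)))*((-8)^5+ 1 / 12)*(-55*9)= 194641425 / 56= 3475739.73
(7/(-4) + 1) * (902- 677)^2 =-151875/4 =-37968.75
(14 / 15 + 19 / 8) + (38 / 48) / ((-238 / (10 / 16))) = 3.31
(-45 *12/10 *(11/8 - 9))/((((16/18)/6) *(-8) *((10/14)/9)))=-2801547/640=-4377.42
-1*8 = -8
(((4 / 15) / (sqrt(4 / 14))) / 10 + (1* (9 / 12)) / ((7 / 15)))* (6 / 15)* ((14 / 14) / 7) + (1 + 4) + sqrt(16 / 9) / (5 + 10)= 2* sqrt(14) / 2625 + 22847 / 4410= 5.18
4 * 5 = 20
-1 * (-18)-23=-5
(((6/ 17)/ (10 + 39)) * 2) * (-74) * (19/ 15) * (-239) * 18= 24194448/ 4165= 5808.99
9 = 9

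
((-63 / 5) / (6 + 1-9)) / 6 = 21 / 20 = 1.05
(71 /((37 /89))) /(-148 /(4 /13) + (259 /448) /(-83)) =-0.36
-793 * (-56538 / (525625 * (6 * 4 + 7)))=44834634 / 16294375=2.75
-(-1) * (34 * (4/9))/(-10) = -1.51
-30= -30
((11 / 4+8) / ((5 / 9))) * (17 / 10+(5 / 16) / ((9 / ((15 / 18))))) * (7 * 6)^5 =437226155289 / 100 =4372261552.89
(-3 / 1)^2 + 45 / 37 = 378 / 37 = 10.22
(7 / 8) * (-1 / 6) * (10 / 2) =-35 / 48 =-0.73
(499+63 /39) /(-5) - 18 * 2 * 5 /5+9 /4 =-34807 /260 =-133.87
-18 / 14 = -1.29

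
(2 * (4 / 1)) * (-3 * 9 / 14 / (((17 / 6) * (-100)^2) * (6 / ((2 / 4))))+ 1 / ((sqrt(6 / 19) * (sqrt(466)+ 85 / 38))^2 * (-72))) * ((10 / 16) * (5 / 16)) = -839199489174127 / 5206937491144166400+ 276932125 * sqrt(466) / 191431525409712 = -0.00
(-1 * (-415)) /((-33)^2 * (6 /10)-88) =2075 /2827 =0.73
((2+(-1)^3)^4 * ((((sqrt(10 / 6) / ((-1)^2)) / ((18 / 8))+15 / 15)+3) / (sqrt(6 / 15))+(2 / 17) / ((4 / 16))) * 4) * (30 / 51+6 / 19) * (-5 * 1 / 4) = 2920 * sqrt(10) * (-27-sqrt(15)) / 8721-11680 / 5491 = -34.82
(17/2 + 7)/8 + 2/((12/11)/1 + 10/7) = 4239/1552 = 2.73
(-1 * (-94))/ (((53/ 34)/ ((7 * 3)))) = 67116/ 53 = 1266.34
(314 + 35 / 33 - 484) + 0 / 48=-5575 / 33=-168.94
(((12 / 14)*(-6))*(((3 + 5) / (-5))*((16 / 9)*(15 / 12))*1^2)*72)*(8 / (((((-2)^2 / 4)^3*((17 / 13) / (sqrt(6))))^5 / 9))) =8869399658496*sqrt(6) / 9938999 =2185884.46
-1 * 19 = -19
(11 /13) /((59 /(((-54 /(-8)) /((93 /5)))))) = 495 /95108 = 0.01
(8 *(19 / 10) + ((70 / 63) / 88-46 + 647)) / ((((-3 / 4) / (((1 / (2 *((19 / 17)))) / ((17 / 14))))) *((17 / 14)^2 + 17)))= -1673978572 / 102166515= -16.38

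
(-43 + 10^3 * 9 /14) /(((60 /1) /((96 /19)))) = 50.51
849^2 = 720801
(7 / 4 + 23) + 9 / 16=405 / 16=25.31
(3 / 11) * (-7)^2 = 147 / 11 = 13.36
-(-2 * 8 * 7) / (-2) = -56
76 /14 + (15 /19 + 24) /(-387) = 92039 /17157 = 5.36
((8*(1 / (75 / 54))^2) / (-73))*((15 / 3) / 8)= -324 / 9125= -0.04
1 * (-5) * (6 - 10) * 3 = 60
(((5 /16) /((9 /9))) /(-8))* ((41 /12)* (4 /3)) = -205 /1152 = -0.18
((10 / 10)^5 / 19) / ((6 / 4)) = 0.04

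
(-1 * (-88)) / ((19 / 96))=8448 / 19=444.63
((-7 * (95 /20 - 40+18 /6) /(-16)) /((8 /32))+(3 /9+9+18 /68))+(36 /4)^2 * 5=358.16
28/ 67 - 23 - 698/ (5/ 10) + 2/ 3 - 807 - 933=-634741/ 201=-3157.92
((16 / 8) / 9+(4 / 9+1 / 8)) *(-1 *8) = -6.33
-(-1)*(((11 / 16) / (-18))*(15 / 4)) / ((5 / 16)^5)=-90112 / 1875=-48.06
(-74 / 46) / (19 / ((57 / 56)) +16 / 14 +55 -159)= 777 / 40664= 0.02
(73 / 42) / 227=73 / 9534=0.01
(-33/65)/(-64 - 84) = 33/9620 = 0.00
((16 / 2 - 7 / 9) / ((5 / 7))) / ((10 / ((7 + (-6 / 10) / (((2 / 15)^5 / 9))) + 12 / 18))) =-1119403649 / 8640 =-129560.61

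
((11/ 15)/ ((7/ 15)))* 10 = 110/ 7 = 15.71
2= 2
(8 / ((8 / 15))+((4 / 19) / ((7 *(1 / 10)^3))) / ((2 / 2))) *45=269775 / 133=2028.38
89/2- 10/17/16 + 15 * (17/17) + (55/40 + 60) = 8217/68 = 120.84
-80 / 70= -8 / 7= -1.14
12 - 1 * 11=1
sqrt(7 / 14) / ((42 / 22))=11 * sqrt(2) / 42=0.37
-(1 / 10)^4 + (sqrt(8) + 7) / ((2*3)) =sqrt(2) / 3 + 34997 / 30000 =1.64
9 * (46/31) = 13.35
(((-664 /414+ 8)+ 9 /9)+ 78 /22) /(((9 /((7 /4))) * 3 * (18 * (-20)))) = -87199 /44264880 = -0.00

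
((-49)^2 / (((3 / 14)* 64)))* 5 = 84035 / 96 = 875.36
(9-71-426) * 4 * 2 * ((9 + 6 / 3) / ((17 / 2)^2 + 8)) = -171776 / 321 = -535.13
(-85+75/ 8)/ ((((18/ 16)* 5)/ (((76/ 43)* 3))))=-9196/ 129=-71.29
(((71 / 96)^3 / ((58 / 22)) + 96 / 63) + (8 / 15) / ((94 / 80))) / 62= 17989658405 / 523358502912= 0.03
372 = 372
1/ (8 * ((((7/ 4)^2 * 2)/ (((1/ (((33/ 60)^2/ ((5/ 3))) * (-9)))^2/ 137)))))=4000000/ 71649789057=0.00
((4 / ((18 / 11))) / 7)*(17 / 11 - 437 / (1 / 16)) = -21970 / 9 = -2441.11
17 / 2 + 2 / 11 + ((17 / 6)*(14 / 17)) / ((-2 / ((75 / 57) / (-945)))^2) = 2111141993 / 243168156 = 8.68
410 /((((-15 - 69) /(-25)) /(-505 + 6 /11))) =-28438625 /462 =-61555.47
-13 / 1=-13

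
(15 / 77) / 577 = 15 / 44429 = 0.00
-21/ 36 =-7/ 12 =-0.58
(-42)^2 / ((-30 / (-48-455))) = 147882 / 5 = 29576.40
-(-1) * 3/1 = 3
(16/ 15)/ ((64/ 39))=13/ 20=0.65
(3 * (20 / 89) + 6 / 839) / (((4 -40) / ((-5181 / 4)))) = 14643233 / 597368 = 24.51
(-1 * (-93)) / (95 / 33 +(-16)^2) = 3069 / 8543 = 0.36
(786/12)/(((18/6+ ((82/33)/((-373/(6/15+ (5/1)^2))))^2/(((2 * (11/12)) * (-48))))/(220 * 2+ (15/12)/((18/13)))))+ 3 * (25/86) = 827923383678988175/85988589795544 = 9628.29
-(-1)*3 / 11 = 3 / 11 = 0.27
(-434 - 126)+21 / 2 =-1099 / 2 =-549.50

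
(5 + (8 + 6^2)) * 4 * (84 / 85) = 193.69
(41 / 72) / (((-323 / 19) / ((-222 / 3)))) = 1517 / 612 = 2.48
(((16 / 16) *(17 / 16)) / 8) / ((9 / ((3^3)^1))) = 51 / 128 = 0.40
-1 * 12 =-12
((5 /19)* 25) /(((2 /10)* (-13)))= -625 /247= -2.53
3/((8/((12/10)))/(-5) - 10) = -9/34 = -0.26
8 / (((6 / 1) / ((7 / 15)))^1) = 28 / 45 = 0.62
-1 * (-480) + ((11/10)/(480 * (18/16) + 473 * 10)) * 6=12648033/26350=480.00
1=1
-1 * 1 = -1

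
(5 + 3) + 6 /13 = 110 /13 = 8.46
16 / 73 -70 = -5094 / 73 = -69.78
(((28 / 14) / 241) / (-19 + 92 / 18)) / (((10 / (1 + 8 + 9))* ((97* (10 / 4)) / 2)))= -648 / 73053125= -0.00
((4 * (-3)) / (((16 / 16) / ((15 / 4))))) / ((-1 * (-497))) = -45 / 497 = -0.09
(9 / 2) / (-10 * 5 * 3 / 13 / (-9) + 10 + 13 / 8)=1404 / 4027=0.35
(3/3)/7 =1/7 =0.14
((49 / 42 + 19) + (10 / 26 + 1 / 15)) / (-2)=-10.31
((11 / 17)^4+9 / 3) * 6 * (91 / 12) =12066782 / 83521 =144.48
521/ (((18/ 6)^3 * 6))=521/ 162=3.22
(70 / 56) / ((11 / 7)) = 35 / 44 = 0.80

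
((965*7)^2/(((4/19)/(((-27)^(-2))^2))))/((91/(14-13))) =123852925/27634932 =4.48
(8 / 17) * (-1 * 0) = 0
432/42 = 72/7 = 10.29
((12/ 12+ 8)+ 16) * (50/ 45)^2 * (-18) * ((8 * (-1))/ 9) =40000/ 81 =493.83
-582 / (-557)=582 / 557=1.04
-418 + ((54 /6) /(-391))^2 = -63904177 /152881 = -418.00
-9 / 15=-3 / 5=-0.60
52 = 52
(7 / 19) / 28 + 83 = 6309 / 76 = 83.01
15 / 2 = 7.50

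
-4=-4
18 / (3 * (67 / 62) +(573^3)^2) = 372 / 731472775023609373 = 0.00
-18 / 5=-3.60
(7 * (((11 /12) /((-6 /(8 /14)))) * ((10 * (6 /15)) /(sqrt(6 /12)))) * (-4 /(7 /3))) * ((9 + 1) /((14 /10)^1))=4400 * sqrt(2) /147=42.33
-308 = -308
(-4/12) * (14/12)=-7/18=-0.39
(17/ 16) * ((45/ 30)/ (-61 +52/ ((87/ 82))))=-4437/ 33376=-0.13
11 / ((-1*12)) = -11 / 12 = -0.92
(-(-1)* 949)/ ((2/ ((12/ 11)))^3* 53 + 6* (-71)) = -204984/ 21473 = -9.55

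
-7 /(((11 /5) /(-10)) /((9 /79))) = 3.62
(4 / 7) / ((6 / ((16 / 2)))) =0.76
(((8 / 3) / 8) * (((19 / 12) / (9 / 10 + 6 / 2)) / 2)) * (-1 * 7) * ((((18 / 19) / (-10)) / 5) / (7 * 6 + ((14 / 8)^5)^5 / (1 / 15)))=281474976710656 / 560376419091047767993005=0.00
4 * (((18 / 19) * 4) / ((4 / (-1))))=-72 / 19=-3.79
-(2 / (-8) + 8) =-31 / 4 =-7.75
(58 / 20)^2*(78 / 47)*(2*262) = 8593338 / 1175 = 7313.48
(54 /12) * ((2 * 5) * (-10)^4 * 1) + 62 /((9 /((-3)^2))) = 450062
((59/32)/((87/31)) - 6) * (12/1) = -64.12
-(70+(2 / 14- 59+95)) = -743 / 7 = -106.14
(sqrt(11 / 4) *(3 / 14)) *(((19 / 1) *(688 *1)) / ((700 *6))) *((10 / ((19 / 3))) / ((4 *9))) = 43 *sqrt(11) / 2940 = 0.05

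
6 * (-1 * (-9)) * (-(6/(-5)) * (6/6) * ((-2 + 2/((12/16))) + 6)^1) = 432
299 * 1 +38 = 337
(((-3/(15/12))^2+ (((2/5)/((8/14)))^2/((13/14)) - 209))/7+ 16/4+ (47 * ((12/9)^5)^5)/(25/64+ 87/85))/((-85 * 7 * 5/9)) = -187009810838636129033509/1400505819232279646250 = -133.53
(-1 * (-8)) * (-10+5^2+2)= 136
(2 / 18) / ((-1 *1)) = -1 / 9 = -0.11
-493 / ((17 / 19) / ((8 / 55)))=-4408 / 55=-80.15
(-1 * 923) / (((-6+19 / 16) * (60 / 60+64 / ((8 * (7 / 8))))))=208 / 11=18.91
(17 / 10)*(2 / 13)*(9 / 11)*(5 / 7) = 0.15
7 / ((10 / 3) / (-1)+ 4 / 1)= 21 / 2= 10.50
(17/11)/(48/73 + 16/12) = 3723/4796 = 0.78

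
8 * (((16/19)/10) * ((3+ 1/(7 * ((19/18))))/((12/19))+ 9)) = 6256/665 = 9.41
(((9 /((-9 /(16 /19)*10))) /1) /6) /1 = -4 /285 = -0.01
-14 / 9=-1.56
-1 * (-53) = 53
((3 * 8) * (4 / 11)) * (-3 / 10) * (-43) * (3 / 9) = 2064 / 55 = 37.53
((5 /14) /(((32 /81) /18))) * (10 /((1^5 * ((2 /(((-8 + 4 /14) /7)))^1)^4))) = 9685512225 /645657712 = 15.00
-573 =-573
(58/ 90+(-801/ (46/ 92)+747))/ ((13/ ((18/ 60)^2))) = -19223/ 3250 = -5.91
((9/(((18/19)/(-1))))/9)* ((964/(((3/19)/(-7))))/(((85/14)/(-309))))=-1756376188/765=-2295916.59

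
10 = 10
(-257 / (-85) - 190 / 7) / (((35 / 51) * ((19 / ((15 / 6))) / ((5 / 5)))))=-43053 / 9310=-4.62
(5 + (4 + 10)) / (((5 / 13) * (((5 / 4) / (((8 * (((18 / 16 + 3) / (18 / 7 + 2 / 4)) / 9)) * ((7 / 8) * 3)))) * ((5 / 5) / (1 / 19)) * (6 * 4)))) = 7007 / 25800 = 0.27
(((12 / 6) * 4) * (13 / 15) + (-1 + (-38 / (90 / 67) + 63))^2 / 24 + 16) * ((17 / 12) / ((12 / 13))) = 754902629 / 6998400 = 107.87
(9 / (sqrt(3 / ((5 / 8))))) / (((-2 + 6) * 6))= sqrt(30) / 32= 0.17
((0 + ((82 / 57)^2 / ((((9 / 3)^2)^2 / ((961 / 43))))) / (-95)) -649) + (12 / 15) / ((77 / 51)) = -53679877730081 / 82778493105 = -648.48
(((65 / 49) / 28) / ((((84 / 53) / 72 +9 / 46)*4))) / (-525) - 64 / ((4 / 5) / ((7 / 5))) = -112.00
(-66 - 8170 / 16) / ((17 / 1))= -33.92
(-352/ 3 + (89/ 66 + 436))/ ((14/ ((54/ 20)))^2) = 5132403/ 431200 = 11.90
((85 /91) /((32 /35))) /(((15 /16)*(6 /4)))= 85 /117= 0.73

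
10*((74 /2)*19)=7030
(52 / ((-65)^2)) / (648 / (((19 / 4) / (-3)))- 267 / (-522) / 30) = -79344 / 2638286885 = -0.00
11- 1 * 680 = -669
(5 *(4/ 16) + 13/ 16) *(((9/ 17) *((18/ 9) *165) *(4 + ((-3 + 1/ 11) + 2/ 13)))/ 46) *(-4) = -396495/ 10166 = -39.00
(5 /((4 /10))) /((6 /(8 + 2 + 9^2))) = 2275 /12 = 189.58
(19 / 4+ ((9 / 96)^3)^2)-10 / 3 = 4563404939 / 3221225472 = 1.42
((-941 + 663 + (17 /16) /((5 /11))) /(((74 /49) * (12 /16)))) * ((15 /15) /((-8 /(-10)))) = -360199 /1184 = -304.22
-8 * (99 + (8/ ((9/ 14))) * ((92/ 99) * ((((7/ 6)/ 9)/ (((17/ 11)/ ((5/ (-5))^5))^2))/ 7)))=-501031432/ 632043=-792.72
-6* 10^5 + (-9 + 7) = -600002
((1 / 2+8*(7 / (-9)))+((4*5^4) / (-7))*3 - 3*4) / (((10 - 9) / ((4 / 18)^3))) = -548932 / 45927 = -11.95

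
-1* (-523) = 523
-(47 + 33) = -80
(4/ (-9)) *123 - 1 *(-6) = -48.67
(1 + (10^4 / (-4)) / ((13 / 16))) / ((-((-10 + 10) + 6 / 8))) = 53316 / 13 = 4101.23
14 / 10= 7 / 5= 1.40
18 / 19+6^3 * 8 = 32850 / 19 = 1728.95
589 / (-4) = -589 / 4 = -147.25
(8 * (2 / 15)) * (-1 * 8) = -128 / 15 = -8.53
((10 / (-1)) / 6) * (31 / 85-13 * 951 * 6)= 6305099 / 51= 123629.39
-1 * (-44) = 44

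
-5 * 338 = -1690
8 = 8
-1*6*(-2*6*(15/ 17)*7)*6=45360/ 17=2668.24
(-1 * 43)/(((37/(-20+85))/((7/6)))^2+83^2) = -8902075/1426244509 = -0.01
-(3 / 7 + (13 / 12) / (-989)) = -35513 / 83076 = -0.43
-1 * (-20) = 20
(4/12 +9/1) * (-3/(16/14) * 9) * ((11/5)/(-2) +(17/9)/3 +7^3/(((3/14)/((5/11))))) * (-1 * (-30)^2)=1587234705/11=144294064.09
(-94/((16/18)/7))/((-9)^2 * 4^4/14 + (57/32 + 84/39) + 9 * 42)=-2155608/5425283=-0.40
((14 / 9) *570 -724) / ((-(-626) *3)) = 244 / 2817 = 0.09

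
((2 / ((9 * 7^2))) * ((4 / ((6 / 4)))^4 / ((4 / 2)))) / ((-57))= -4096 / 2036097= -0.00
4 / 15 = 0.27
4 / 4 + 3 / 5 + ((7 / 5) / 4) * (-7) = -17 / 20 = -0.85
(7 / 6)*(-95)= -665 / 6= -110.83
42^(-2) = 0.00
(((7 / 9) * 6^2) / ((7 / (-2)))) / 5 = -1.60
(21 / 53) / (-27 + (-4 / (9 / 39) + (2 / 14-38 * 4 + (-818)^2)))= 441 / 744516652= 0.00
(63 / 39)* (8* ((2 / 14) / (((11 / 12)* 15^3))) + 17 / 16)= 1473137 / 858000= 1.72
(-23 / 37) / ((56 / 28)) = -23 / 74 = -0.31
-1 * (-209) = 209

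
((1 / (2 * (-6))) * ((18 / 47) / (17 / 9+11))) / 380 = -0.00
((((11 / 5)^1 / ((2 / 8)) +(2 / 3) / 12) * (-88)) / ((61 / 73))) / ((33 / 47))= -10938028 / 8235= -1328.24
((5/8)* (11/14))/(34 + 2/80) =275/19054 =0.01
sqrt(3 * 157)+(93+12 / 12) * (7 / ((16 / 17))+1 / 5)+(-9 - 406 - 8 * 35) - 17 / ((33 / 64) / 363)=-477803 / 40+sqrt(471)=-11923.37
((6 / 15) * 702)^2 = 1971216 / 25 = 78848.64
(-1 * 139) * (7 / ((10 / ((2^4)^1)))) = -1556.80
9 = 9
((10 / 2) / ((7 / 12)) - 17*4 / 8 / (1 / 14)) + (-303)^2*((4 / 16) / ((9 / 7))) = 496757 / 28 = 17741.32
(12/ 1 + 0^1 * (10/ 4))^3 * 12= 20736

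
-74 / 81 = -0.91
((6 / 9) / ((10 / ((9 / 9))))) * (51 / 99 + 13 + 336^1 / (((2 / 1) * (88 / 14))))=1328 / 495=2.68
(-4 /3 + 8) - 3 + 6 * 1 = 29 /3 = 9.67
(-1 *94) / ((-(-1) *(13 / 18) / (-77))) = 130284 / 13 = 10021.85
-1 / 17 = -0.06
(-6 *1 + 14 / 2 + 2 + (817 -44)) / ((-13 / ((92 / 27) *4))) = -285568 / 351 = -813.58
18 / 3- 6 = 0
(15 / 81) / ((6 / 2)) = 0.06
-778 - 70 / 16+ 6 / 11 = -781.83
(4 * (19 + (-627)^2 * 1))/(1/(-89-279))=-578713856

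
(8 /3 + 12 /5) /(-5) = -76 /75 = -1.01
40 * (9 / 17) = 360 / 17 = 21.18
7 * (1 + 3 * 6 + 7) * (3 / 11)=49.64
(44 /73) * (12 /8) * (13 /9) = 286 /219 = 1.31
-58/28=-29/14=-2.07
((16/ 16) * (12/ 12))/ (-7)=-0.14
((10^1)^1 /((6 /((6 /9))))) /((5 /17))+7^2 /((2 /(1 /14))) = 199 /36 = 5.53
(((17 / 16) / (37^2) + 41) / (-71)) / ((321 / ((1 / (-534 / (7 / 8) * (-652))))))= -6286567 / 1390482897878016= -0.00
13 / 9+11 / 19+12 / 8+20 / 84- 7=-7753 / 2394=-3.24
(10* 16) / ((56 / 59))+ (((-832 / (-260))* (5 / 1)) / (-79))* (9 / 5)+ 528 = 1925012 / 2765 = 696.21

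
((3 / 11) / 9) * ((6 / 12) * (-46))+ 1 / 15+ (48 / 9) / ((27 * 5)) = -2632 / 4455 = -0.59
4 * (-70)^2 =19600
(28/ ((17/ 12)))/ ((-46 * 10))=-84/ 1955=-0.04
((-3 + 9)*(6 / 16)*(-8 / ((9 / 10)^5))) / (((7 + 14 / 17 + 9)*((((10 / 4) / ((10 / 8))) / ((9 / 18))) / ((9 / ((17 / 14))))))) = -350000 / 104247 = -3.36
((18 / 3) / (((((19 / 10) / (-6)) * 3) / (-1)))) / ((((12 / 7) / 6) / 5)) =2100 / 19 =110.53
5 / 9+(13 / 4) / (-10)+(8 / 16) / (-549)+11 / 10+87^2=55414813 / 7320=7570.33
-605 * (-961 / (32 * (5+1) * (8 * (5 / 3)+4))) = 581405 / 3328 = 174.70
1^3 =1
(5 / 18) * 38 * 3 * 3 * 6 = 570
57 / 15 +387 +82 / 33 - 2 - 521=-21403 / 165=-129.72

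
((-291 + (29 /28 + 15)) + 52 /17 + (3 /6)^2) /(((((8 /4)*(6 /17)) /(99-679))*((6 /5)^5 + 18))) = 14648171875 /1344546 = 10894.51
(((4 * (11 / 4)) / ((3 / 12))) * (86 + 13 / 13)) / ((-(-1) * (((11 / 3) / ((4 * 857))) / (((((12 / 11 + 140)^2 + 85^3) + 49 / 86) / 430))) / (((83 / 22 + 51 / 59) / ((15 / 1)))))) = 5921743056603534966 / 3630003025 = 1631332815.93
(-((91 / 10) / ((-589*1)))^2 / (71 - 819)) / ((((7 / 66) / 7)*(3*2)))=8281 / 2359062800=0.00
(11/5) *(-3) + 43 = 182/5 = 36.40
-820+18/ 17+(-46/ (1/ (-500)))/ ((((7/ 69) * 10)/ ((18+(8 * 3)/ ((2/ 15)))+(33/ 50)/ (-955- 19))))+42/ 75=6502484686217/ 1448825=4488109.11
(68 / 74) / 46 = 17 / 851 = 0.02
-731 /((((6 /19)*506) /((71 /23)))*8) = -986119 /558624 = -1.77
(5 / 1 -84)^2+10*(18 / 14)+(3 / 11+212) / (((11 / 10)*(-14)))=5285342 / 847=6240.07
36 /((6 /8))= 48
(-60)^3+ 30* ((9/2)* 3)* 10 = -211950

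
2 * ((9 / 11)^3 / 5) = 1458 / 6655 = 0.22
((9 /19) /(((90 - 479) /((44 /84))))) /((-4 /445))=14685 /206948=0.07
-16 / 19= -0.84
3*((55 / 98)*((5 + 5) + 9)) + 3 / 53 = 166449 / 5194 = 32.05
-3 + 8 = 5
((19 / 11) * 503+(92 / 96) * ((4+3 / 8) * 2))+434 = 1384631 / 1056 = 1311.20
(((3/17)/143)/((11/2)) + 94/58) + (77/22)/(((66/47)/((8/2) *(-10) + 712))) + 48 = 1337354049/775489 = 1724.53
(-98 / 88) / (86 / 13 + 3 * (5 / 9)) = -1911 / 14212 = -0.13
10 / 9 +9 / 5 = 131 / 45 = 2.91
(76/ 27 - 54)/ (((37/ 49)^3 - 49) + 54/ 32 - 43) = 2601454688/ 4568193639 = 0.57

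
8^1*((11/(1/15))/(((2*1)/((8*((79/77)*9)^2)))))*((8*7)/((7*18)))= 200082.52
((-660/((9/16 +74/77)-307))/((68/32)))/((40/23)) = 1246784/2132633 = 0.58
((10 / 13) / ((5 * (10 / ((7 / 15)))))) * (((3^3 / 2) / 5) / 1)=63 / 3250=0.02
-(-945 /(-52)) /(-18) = 105 /104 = 1.01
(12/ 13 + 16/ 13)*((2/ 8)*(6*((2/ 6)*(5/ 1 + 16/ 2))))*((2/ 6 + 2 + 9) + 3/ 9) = 490/ 3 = 163.33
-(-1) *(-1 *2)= -2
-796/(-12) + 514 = 1741/3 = 580.33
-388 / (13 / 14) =-5432 / 13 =-417.85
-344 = -344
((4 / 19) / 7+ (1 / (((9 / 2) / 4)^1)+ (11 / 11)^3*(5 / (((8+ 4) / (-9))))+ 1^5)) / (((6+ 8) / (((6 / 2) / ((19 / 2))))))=-8767 / 212268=-0.04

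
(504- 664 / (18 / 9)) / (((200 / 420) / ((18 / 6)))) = 5418 / 5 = 1083.60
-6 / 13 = -0.46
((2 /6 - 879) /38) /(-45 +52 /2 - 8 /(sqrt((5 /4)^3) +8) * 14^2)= 16532992 * sqrt(5) /2157934215 +77170218 /719311405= 0.12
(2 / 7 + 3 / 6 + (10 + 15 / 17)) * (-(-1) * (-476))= -5554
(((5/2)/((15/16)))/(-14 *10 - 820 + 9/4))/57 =-0.00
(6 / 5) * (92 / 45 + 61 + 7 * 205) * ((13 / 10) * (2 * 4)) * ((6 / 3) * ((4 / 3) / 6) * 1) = 8309.15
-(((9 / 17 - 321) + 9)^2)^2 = -786074770850625 / 83521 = -9411702097.08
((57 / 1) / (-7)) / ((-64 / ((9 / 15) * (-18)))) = -1.37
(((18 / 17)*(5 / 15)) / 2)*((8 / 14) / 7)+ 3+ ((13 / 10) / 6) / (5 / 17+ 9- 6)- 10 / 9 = 1.97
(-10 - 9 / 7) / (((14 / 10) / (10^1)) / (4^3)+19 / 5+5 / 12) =-758400 / 283507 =-2.68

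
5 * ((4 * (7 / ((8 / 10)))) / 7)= 25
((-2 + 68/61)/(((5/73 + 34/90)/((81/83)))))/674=-7184295/2501334646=-0.00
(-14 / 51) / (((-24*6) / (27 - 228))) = -469 / 1224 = -0.38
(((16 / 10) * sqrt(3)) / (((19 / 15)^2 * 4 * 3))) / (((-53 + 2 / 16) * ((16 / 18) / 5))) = -150 * sqrt(3) / 16967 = -0.02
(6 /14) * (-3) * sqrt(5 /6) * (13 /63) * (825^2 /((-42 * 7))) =983125 * sqrt(30) /9604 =560.68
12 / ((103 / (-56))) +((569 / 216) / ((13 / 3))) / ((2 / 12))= -46225 / 16068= -2.88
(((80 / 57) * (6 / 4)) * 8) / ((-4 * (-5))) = 16 / 19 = 0.84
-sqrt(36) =-6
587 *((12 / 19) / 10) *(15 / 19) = 10566 / 361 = 29.27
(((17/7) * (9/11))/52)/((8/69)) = 10557/32032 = 0.33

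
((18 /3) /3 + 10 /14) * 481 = 9139 /7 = 1305.57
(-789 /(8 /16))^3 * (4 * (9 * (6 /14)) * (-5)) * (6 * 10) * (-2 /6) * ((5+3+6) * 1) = -84874015123200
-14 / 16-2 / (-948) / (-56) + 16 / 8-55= -53.88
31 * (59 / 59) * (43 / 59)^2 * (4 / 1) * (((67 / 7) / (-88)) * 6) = -11521119 / 268037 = -42.98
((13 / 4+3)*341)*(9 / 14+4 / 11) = 120125 / 56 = 2145.09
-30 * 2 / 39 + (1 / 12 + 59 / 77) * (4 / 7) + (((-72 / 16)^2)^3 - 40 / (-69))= 85642681401 / 10314304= 8303.29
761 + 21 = 782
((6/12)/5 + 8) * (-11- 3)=-567/5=-113.40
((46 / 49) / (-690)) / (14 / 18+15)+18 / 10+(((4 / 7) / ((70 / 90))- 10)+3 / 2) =-14824 / 2485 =-5.97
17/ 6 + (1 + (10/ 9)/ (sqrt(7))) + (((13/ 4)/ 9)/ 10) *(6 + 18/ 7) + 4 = 10 *sqrt(7)/ 63 + 57/ 7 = 8.56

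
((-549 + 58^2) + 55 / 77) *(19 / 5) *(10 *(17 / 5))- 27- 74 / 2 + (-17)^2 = 2548107 / 7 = 364015.29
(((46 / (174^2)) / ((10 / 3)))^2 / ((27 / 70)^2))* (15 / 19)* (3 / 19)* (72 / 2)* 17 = 2203285 / 20681603721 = 0.00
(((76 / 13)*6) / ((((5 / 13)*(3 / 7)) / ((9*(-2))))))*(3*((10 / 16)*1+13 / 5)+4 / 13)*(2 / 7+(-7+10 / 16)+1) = 50596677 / 260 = 194602.60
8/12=2/3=0.67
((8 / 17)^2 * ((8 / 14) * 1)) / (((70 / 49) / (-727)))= -93056 / 1445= -64.40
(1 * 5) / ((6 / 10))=25 / 3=8.33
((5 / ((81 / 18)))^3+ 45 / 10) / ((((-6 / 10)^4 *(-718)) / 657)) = -390595625 / 9421596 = -41.46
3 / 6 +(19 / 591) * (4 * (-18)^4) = 5318981 / 394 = 13499.95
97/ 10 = 9.70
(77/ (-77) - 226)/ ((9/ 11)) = -2497/ 9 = -277.44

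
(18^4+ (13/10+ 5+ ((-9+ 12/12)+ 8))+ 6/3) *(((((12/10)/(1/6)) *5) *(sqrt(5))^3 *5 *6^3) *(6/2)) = 61226843760 *sqrt(5) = 136907384695.12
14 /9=1.56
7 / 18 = 0.39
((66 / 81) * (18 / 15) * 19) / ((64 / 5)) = 209 / 144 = 1.45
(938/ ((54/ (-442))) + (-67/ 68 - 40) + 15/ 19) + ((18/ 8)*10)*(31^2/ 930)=-134210077/ 17442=-7694.65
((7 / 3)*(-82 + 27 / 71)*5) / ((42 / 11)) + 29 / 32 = -5081069 / 20448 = -248.49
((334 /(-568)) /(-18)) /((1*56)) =167 /286272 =0.00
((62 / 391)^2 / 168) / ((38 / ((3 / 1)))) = 961 / 81332692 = 0.00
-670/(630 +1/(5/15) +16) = -670/649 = -1.03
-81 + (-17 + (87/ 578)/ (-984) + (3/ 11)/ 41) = -204357999/ 2085424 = -97.99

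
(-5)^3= -125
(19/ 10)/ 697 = 19/ 6970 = 0.00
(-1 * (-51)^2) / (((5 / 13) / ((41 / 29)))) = -1386333 / 145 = -9560.92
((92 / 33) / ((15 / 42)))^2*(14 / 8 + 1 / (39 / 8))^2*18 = 771616328 / 184041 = 4192.63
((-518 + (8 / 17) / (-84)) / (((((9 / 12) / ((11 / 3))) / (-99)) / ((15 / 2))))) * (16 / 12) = 895051520 / 357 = 2507147.11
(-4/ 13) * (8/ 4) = -8/ 13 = -0.62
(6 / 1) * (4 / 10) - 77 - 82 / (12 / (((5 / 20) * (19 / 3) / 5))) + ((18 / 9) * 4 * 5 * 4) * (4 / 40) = -4375 / 72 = -60.76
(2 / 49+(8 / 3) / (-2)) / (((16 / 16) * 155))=-38 / 4557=-0.01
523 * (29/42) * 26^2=5126446/21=244116.48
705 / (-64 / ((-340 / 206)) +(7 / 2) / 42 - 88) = -719100 / 50123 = -14.35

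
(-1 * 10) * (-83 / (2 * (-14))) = -415 / 14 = -29.64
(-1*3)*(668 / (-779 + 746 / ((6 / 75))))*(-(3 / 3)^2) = 1002 / 4273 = 0.23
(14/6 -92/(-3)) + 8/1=41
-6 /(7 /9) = -54 /7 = -7.71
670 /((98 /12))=4020 /49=82.04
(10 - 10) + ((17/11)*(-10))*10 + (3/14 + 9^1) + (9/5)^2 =-547051/3850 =-142.09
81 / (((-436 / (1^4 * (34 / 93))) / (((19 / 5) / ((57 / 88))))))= -6732 / 16895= -0.40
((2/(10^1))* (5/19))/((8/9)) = 9/152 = 0.06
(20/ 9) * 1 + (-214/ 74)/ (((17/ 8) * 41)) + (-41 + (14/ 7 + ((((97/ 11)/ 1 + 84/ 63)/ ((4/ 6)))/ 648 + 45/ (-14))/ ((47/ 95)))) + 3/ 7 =-5180778643949/ 120956186736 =-42.83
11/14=0.79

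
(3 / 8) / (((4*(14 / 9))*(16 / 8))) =27 / 896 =0.03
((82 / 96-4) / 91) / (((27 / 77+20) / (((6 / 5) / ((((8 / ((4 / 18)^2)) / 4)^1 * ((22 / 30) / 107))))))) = -16157 / 2200068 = -0.01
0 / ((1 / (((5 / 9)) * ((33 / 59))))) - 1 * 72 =-72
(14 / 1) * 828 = 11592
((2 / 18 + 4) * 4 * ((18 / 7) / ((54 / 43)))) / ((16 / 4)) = 8.42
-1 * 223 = -223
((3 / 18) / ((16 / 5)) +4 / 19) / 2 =479 / 3648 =0.13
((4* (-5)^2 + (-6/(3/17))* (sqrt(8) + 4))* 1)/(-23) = 36/23 + 68* sqrt(2)/23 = 5.75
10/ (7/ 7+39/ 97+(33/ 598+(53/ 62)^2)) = 222975064/ 48786833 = 4.57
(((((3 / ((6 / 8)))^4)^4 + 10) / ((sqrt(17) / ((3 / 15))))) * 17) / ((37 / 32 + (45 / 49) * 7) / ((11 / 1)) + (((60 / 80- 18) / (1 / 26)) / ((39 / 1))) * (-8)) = 10582799441984 * sqrt(17) / 1141935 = 38210581.09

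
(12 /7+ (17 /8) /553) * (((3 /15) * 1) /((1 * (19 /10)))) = 7601 /42028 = 0.18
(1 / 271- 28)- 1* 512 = -146339 / 271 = -540.00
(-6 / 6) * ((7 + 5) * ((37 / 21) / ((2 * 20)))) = -37 / 70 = -0.53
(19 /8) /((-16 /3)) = -57 /128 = -0.45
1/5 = 0.20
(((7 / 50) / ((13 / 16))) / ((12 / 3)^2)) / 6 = 7 / 3900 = 0.00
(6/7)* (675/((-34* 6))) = -2.84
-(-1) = 1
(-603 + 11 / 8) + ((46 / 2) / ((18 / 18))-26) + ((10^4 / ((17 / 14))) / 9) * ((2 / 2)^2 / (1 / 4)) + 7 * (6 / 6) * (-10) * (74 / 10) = 3105907 / 1224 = 2537.51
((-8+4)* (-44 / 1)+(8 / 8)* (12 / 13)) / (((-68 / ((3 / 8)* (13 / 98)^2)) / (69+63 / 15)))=-820755 / 653072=-1.26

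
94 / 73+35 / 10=699 / 146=4.79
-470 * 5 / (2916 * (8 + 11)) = -1175 / 27702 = -0.04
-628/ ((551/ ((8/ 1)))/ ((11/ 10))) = -27632/ 2755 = -10.03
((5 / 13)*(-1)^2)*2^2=20 / 13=1.54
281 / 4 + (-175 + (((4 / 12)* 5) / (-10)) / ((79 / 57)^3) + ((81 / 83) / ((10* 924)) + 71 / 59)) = -770477614805783 / 7436388907640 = -103.61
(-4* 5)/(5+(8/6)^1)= -3.16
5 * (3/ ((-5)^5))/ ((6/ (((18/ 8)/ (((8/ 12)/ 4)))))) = -27/ 2500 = -0.01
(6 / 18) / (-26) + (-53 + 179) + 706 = 831.99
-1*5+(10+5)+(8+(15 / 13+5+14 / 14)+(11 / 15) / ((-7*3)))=102862 / 4095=25.12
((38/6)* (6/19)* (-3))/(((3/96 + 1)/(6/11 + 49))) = -34880/121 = -288.26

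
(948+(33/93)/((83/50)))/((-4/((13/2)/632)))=-2.44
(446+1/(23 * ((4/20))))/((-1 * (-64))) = 10263/1472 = 6.97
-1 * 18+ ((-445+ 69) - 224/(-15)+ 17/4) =-22489/60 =-374.82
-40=-40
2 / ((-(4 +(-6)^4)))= -1 / 650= -0.00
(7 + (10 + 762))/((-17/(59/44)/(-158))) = 3630919/374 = 9708.34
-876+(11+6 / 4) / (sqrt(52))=-876+25 * sqrt(13) / 52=-874.27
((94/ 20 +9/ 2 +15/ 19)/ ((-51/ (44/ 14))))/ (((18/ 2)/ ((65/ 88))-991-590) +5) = 135707/ 344739192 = 0.00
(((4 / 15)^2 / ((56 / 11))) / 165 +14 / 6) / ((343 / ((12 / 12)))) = 0.01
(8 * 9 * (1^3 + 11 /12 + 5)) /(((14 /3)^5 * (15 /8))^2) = 0.00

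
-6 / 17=-0.35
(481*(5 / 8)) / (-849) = -2405 / 6792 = -0.35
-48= -48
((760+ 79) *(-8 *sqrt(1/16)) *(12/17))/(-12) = 1678/17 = 98.71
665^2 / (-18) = -442225 / 18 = -24568.06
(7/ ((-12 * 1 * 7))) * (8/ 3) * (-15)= 10/ 3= 3.33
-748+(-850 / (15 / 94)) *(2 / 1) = -34204 / 3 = -11401.33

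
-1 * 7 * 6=-42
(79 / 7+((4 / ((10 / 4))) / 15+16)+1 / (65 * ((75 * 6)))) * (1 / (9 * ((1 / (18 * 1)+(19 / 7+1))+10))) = 5608597 / 25374375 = 0.22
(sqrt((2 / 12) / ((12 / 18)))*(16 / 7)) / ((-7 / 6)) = -48 / 49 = -0.98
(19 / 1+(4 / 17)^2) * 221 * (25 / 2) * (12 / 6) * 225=402699375 / 17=23688198.53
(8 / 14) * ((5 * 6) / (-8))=-2.14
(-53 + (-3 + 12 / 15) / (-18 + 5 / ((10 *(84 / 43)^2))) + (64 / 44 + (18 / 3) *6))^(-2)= 0.00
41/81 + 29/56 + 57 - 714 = -2975507/4536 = -655.98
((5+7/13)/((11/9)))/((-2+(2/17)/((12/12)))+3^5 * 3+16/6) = 33048/5322317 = 0.01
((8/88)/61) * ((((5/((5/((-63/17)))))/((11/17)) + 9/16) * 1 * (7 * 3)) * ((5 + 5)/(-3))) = 0.54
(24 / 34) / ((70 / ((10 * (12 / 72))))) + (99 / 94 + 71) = 806175 / 11186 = 72.07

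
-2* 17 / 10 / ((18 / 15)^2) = -85 / 36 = -2.36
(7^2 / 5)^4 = 5764801 / 625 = 9223.68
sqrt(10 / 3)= sqrt(30) / 3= 1.83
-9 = -9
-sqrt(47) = -6.86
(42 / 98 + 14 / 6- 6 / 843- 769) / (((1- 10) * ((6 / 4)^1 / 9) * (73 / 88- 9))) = -795803888 / 12728457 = -62.52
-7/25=-0.28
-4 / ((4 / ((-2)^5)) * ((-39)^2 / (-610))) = -19520 / 1521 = -12.83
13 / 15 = 0.87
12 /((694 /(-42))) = -252 /347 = -0.73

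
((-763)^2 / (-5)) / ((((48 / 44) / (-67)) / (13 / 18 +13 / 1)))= 105977462591 / 1080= 98127280.18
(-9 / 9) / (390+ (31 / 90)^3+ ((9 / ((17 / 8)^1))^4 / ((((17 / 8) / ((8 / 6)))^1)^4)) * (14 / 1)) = -5085327174489000 / 5534074746901690831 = -0.00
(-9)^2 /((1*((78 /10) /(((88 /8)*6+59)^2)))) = 2109375 /13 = 162259.62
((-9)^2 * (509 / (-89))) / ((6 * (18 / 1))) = -1527 / 356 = -4.29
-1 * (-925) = 925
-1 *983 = -983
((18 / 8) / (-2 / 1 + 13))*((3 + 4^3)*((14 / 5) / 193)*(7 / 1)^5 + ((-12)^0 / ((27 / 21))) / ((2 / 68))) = 35528591 / 10615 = 3347.02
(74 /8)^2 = 1369 /16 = 85.56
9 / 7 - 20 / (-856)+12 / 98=15011 / 10486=1.43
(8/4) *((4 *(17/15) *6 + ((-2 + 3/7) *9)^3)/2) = -4804847/1715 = -2801.66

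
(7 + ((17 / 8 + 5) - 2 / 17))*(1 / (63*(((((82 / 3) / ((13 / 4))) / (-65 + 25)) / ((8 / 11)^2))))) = -330200 / 590359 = -0.56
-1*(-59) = 59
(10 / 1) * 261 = 2610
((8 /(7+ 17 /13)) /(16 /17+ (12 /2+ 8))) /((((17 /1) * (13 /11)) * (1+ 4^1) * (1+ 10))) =1 /17145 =0.00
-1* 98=-98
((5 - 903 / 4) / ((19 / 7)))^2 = 38204761 / 5776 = 6614.40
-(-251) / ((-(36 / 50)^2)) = -156875 / 324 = -484.18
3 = 3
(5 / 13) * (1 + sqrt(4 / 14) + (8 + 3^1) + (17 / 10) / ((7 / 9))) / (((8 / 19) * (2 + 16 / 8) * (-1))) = -18867 / 5824 -95 * sqrt(14) / 2912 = -3.36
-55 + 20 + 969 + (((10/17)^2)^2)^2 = 6515457449894/6975757441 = 934.01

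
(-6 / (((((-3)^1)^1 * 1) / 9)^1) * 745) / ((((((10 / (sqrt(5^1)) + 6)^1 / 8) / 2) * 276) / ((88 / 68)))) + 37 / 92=590669 / 1564-49170 * sqrt(5) / 391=96.47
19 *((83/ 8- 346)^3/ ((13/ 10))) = -1838893066875/ 3328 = -552552003.27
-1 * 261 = -261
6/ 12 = 1/ 2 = 0.50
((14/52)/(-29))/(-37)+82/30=2.73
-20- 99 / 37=-839 / 37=-22.68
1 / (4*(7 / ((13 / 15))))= 13 / 420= 0.03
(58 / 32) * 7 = 12.69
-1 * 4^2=-16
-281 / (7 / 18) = -5058 / 7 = -722.57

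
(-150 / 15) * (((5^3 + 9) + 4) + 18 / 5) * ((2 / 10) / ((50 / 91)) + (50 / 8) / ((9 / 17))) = -6462034 / 375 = -17232.09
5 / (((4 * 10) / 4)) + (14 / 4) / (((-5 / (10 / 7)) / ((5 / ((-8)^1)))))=9 / 8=1.12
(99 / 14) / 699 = 33 / 3262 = 0.01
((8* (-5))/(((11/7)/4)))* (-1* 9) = 10080/11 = 916.36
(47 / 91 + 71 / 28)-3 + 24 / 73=10123 / 26572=0.38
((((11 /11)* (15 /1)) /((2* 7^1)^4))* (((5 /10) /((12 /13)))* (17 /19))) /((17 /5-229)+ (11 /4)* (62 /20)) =-5525 /6337756432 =-0.00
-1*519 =-519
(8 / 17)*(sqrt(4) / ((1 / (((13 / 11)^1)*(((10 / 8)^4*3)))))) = 24375 / 2992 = 8.15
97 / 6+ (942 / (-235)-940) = -1308257 / 1410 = -927.84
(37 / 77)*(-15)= -555 / 77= -7.21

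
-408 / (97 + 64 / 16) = -408 / 101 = -4.04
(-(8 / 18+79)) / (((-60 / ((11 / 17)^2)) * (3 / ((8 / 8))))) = 17303 / 93636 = 0.18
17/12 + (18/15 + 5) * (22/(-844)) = 15889/12660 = 1.26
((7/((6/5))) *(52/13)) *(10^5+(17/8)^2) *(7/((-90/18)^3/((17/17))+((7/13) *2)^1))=-20384920465/154656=-131808.14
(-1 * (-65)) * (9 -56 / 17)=6305 / 17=370.88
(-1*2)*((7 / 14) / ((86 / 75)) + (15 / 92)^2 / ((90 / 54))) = -164505 / 181976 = -0.90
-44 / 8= -11 / 2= -5.50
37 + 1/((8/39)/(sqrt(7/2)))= 46.12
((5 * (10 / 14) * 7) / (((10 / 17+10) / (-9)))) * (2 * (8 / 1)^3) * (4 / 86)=-43520 / 43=-1012.09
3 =3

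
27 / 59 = 0.46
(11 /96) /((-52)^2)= 11 /259584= 0.00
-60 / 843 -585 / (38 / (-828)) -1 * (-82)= 68492808 / 5339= 12828.77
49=49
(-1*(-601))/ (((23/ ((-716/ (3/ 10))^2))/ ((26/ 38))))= 400538132800/ 3933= 101840359.22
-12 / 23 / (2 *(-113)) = 6 / 2599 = 0.00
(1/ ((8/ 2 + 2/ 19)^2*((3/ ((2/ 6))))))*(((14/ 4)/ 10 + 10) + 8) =0.12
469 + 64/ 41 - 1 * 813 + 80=-10760/ 41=-262.44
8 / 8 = 1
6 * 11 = 66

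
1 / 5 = 0.20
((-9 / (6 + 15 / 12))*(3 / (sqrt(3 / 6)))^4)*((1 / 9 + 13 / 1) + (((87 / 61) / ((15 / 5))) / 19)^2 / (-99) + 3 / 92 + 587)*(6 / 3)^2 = -9515906290989072 / 9855652697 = -965527.76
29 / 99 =0.29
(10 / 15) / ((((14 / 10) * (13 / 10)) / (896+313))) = 3100 / 7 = 442.86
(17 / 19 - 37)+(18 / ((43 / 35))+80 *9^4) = 428809432 / 817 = 524858.55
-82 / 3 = -27.33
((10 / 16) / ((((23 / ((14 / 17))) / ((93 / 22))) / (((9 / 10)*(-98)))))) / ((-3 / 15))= 1435455 / 34408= 41.72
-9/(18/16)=-8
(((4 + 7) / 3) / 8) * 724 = 1991 / 6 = 331.83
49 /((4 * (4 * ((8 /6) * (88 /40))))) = 735 /704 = 1.04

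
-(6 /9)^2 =-4 /9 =-0.44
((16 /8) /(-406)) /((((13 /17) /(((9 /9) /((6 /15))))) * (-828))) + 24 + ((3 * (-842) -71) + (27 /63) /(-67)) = -753382257185 /292802328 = -2573.01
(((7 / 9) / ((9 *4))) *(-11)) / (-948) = 77 / 307152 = 0.00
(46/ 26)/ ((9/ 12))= 92/ 39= 2.36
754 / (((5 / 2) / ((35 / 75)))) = 10556 / 75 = 140.75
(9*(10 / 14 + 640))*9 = 363285 / 7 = 51897.86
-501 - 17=-518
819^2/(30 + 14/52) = 17439786/787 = 22159.83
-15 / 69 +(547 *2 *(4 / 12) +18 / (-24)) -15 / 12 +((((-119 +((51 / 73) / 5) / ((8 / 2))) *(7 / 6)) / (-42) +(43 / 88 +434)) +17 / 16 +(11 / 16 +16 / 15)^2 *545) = 527295538073 / 212762880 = 2478.32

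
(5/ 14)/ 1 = 5/ 14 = 0.36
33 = 33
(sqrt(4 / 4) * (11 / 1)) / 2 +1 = 13 / 2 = 6.50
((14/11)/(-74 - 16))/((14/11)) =-1/90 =-0.01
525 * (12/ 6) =1050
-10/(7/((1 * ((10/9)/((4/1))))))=-25/63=-0.40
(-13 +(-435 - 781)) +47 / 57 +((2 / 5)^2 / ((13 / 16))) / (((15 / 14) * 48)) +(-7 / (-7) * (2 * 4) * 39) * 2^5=2433025814 / 277875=8755.83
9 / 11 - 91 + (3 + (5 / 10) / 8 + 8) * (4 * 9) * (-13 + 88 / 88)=-4869.18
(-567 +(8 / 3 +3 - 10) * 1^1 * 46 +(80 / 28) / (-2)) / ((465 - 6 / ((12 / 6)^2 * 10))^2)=-6449200 / 1815118389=-0.00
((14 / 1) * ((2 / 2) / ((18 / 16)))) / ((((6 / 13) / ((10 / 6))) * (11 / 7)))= 25480 / 891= 28.60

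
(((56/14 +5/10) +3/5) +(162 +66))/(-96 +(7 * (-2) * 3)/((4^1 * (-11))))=-8547/3485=-2.45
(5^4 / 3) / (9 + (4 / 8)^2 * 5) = 2500 / 123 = 20.33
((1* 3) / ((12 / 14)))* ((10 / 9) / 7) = 5 / 9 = 0.56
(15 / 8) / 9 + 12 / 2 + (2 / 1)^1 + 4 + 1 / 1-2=269 / 24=11.21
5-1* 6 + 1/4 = -3/4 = -0.75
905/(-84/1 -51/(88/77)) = -7.04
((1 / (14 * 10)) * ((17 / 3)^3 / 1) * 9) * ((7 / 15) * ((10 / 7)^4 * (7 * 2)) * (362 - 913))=-541412600 / 3087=-175384.71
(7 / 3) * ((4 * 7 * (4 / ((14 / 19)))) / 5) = 70.93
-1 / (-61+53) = 1 / 8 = 0.12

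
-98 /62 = -49 /31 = -1.58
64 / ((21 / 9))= 192 / 7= 27.43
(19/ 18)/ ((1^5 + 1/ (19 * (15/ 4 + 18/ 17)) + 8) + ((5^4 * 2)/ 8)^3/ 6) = 2518336/ 1516867201365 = 0.00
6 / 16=3 / 8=0.38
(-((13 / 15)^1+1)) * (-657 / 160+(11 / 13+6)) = -39893 / 7800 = -5.11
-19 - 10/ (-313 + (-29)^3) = -234664/ 12351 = -19.00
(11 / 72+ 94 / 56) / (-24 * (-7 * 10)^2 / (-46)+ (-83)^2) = 0.00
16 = 16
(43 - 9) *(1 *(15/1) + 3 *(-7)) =-204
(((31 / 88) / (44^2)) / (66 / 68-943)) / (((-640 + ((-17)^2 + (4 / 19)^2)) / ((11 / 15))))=190247 / 471367308244800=0.00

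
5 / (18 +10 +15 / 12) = 20 / 117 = 0.17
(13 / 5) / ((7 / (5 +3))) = 104 / 35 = 2.97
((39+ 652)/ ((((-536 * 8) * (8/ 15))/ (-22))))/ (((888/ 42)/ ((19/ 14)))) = 2166285/ 5076992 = 0.43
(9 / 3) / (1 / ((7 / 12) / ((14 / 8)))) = 1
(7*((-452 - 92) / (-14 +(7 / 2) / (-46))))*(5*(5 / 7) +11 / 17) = 1141.23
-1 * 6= -6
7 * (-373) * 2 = -5222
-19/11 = -1.73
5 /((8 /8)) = 5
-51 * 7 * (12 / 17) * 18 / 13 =-4536 / 13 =-348.92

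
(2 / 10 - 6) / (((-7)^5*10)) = 29 / 840350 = 0.00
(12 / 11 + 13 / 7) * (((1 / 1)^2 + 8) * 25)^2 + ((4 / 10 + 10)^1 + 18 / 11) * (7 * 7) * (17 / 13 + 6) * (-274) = -1032711221 / 1001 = -1031679.54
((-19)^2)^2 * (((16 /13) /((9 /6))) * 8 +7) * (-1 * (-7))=482578663 /39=12373811.87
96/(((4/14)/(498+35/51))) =2848496/17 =167558.59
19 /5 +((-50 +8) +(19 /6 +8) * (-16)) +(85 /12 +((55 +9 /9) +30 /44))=-101047 /660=-153.10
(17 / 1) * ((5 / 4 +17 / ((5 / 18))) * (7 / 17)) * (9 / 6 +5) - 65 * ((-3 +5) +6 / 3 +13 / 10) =99879 / 40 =2496.98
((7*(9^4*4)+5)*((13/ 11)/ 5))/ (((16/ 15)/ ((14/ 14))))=7164807/ 176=40709.13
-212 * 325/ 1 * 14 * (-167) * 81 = 13048144200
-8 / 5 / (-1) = 8 / 5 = 1.60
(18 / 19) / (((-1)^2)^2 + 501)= 9 / 4769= 0.00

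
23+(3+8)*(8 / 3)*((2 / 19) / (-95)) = 124369 / 5415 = 22.97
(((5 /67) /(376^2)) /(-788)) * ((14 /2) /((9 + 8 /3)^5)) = -243 /11200795998560000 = -0.00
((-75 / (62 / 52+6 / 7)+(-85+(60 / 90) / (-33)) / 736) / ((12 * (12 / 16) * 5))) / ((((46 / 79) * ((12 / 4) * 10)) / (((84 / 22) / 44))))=-551746426973 / 136146835756800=-0.00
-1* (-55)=55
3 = 3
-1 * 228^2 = -51984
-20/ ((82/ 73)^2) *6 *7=-1119090/ 1681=-665.73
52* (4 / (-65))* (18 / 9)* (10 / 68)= -16 / 17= -0.94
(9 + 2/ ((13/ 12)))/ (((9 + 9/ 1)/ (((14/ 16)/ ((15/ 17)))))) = 5593/ 9360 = 0.60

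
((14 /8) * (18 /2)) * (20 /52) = 315 /52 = 6.06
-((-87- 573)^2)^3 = -82653950016000000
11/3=3.67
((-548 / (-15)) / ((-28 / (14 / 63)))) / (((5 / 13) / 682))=-2429284 / 4725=-514.13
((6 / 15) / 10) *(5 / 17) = 1 / 85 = 0.01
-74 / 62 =-37 / 31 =-1.19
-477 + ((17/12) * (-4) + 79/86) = -124291/258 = -481.75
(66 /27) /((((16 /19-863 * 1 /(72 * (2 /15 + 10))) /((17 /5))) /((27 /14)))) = -186048 /3955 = -47.04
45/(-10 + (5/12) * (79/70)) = -7560/1601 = -4.72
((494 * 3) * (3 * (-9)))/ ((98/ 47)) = -940329/ 49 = -19190.39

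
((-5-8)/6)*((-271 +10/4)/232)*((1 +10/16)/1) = 30251/7424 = 4.07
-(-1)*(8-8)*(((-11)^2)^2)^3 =0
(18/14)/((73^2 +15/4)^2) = 0.00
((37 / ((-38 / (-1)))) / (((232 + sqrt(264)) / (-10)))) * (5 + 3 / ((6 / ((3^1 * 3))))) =-1073 / 2678 + 37 * sqrt(66) / 10712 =-0.37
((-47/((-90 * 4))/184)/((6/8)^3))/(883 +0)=47/24675435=0.00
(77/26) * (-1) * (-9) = 693/26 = 26.65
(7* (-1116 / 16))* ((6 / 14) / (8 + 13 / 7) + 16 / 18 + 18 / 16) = -739319 / 736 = -1004.51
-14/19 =-0.74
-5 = -5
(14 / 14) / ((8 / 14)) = 7 / 4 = 1.75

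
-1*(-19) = 19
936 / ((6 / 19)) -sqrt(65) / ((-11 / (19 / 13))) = 19* sqrt(65) / 143+2964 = 2965.07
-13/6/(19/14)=-91/57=-1.60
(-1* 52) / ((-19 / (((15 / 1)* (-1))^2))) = 615.79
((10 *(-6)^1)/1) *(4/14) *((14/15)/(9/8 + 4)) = -128/41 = -3.12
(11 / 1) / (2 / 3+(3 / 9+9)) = 1.10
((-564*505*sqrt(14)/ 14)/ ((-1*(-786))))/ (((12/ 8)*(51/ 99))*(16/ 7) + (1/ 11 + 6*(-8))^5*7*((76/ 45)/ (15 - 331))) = -13589149199175*sqrt(14)/ 4957630259654668207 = -0.00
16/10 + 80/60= 44/15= 2.93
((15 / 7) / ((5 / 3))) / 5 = 9 / 35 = 0.26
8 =8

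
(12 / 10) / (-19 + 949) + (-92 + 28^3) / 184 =4235421 / 35650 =118.81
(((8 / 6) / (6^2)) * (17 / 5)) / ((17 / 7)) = 7 / 135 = 0.05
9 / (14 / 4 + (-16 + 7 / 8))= -24 / 31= -0.77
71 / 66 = 1.08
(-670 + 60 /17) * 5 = -56650 /17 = -3332.35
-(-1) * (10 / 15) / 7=2 / 21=0.10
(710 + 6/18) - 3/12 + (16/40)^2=213073/300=710.24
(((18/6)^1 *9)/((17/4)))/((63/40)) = 480/119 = 4.03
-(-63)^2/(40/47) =-186543/40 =-4663.58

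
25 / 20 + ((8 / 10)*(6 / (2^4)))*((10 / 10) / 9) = 1.28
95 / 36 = 2.64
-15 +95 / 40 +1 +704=692.38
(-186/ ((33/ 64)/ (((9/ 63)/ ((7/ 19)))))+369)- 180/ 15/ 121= 1357901/ 5929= 229.03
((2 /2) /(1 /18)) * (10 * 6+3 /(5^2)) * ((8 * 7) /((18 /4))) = 336672 /25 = 13466.88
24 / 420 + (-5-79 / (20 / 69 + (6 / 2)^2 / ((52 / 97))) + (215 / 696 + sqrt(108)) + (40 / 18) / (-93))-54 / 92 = -3260244229223 / 330300187560 + 6 * sqrt(3) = 0.52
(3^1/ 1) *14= 42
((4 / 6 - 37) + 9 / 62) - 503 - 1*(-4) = -99545 / 186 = -535.19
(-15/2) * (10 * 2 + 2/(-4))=-585/4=-146.25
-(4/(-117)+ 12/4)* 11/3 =-3817/351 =-10.87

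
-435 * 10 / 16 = -2175 / 8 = -271.88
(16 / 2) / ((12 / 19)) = 38 / 3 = 12.67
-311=-311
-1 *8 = -8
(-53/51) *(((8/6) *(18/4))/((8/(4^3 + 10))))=-1961/34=-57.68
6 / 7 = 0.86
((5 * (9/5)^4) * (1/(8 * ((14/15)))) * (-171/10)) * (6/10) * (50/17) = -10097379/47600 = -212.13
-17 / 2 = -8.50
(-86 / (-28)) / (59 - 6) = 43 / 742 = 0.06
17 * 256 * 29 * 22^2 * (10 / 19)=610846720 / 19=32149827.37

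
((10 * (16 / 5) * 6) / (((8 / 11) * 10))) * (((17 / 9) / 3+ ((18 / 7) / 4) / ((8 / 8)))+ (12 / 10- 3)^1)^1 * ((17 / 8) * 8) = -372878 / 1575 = -236.75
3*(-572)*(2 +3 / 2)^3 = -147147 / 2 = -73573.50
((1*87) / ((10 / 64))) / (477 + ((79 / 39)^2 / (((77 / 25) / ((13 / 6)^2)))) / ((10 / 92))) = 34727616 / 33339065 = 1.04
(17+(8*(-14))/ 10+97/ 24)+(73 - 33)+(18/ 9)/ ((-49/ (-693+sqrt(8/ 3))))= 65627/ 840 - 4*sqrt(6)/ 147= 78.06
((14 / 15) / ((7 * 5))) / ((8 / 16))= 4 / 75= 0.05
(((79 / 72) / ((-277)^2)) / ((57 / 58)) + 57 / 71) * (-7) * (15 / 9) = -314114269595 / 33536404404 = -9.37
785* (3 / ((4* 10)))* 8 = 471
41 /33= 1.24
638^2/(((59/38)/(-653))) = -10100389816/59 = -171193047.73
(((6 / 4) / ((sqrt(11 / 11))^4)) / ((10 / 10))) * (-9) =-27 / 2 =-13.50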